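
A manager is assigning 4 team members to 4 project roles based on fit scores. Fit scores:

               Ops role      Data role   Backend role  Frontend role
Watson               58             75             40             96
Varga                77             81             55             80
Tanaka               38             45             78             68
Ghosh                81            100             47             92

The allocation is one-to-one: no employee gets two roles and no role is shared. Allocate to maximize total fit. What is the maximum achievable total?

Optimal: Watson→Frontend role (96 pts), Varga→Ops role (77 pts), Tanaka→Backend role (78 pts), Ghosh→Data role (100 pts) — total 96+77+78+100 = 351 pts.
Column-greedy (each role in turn goes to its best remaining employee) gives 336 pts, worse by 15.

Max total: 351 pts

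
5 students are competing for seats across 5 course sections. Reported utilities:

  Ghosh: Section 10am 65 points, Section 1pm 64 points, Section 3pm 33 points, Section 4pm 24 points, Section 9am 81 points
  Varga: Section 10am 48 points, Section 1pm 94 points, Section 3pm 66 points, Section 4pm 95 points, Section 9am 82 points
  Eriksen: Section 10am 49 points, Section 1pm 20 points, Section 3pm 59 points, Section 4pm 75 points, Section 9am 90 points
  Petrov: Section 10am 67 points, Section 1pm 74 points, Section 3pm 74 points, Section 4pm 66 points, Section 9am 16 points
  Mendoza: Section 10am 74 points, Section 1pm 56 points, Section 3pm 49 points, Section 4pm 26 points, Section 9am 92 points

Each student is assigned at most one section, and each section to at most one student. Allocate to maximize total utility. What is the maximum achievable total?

Max total: 400 points

Optimal: Ghosh→Section 10am (65 points), Varga→Section 1pm (94 points), Eriksen→Section 4pm (75 points), Petrov→Section 3pm (74 points), Mendoza→Section 9am (92 points) — total 65+94+75+74+92 = 400 points.
Max-entry greedy (repeatedly take the single best remaining cell) gives 385 points, worse by 15.
Swapping Petrov↔Varga (Petrov→Section 1pm 74 points, Varga→Section 3pm 66 points) loses 28.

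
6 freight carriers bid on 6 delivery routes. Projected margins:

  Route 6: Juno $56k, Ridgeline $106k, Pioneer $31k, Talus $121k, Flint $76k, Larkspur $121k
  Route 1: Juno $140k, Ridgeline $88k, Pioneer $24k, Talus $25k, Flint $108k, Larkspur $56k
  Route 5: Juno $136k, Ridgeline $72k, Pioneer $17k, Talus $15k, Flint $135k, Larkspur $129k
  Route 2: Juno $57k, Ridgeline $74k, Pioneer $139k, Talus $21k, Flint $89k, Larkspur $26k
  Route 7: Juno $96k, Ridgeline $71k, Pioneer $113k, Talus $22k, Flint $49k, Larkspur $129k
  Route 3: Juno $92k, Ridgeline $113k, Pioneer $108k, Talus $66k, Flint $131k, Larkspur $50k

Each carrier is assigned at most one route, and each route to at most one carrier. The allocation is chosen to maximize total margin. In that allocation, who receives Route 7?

This is the linear assignment problem.
Optimal: Juno→Route 1 ($140k), Ridgeline→Route 3 ($113k), Pioneer→Route 2 ($139k), Talus→Route 6 ($121k), Flint→Route 5 ($135k), Larkspur→Route 7 ($129k) — total 140+113+139+121+135+129 = $777k.
Swapping Juno↔Talus (Juno→Route 6 $56k, Talus→Route 1 $25k) loses 180.
Larkspur's own top route is Route 5 ($129k), but forcing Larkspur→Route 5 and reassigning the rest optimally gives only $731k — worse by 46.

Larkspur receives Route 7.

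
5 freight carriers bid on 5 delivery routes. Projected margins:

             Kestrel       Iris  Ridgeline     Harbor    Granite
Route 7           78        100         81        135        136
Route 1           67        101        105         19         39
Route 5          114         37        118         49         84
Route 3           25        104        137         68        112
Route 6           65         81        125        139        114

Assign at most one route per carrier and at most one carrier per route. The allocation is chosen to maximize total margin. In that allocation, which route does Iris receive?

Iris receives Route 1.

Optimal: Kestrel→Route 5 ($114k), Iris→Route 1 ($101k), Ridgeline→Route 3 ($137k), Harbor→Route 6 ($139k), Granite→Route 7 ($136k) — total 114+101+137+139+136 = $627k.
Checked against all permutations: $627k is optimal.
Iris's own top route is Route 3 ($104k), but forcing Iris→Route 3 and reassigning the rest optimally gives only $598k — worse by 29.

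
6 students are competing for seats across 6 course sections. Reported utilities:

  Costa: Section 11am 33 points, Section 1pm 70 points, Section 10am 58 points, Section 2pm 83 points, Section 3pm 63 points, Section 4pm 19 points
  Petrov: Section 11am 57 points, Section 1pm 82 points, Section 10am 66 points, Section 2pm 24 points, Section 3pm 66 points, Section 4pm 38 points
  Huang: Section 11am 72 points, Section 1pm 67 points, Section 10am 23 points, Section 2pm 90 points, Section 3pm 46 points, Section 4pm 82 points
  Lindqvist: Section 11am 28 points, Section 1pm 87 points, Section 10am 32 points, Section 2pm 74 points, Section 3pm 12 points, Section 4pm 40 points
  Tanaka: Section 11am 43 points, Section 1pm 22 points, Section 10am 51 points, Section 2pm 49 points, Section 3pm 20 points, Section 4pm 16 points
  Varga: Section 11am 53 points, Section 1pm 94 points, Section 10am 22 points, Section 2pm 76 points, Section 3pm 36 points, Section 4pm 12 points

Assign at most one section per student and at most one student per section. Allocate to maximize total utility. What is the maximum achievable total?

Optimal: Costa→Section 2pm (83 points), Petrov→Section 3pm (66 points), Huang→Section 4pm (82 points), Lindqvist→Section 1pm (87 points), Tanaka→Section 10am (51 points), Varga→Section 11am (53 points) — total 83+66+82+87+51+53 = 422 points.
Row-greedy (each student in turn takes its best remaining section) gives 358 points, worse by 64.
Swapping Lindqvist↔Costa (Lindqvist→Section 2pm 74 points, Costa→Section 1pm 70 points) loses 26.
Checked against all permutations: 422 points is optimal.

Maximum total: 422 points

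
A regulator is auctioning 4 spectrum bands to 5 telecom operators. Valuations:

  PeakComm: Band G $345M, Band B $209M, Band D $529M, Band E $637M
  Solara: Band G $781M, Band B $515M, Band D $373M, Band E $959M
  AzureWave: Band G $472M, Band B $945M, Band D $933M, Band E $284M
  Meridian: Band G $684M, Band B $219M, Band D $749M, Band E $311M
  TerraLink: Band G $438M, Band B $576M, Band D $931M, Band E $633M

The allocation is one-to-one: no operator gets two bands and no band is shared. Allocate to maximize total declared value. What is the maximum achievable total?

Maximum total: $3519M

This is the linear assignment problem.
Optimal: Meridian→Band G ($684M), AzureWave→Band B ($945M), TerraLink→Band D ($931M), Solara→Band E ($959M) — total 684+945+931+959 = $3519M.
Row-greedy (each operator in turn takes its best remaining band) gives $3112M, worse by 407.
Swapping AzureWave↔Solara (AzureWave→Band E $284M, Solara→Band B $515M) loses 1105.
Every other assignment is strictly worse.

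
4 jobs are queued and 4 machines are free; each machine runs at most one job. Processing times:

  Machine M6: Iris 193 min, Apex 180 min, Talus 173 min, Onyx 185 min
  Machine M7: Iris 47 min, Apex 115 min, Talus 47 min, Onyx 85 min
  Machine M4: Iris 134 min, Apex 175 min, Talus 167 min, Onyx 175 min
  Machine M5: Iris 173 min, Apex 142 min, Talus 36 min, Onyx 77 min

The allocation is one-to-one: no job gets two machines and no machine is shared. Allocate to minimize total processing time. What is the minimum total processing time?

Treat this as an assignment problem: match each job to one machine.
Optimal: Iris→Machine M4 (134 min), Apex→Machine M6 (180 min), Talus→Machine M5 (36 min), Onyx→Machine M7 (85 min) — total 134+180+36+85 = 435 min.
Column-greedy (each machine in turn goes to its cheapest remaining job) gives 472 min, worse by 37.
Next-best assignment: Iris→Machine M7, Apex→Machine M6, Talus→Machine M5, Onyx→Machine M4 = 438 min.
Swapping Apex↔Talus (Apex→Machine M5 142 min, Talus→Machine M6 173 min) adds 99.

Min total: 435 min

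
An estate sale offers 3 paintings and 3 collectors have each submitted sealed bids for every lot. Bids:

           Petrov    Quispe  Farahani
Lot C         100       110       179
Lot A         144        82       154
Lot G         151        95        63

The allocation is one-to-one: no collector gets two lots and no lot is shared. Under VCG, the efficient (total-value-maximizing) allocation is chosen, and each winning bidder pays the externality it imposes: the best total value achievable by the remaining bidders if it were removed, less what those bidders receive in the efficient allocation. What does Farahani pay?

Farahani pays $22.

Efficient allocation: Petrov→Lot A ($144), Quispe→Lot G ($95), Farahani→Lot C ($179); total welfare W = $418.
Farahani receives Lot C at value $179, so the others get W − 179 = $239.
Without Farahani: best allocation of the remaining 2 bidders over all 3 lots is Petrov→Lot G ($151), Quispe→Lot C ($110), total $261.
VCG payment = (others' best without Farahani) − (others' welfare with Farahani) = 261 − 239 = $22.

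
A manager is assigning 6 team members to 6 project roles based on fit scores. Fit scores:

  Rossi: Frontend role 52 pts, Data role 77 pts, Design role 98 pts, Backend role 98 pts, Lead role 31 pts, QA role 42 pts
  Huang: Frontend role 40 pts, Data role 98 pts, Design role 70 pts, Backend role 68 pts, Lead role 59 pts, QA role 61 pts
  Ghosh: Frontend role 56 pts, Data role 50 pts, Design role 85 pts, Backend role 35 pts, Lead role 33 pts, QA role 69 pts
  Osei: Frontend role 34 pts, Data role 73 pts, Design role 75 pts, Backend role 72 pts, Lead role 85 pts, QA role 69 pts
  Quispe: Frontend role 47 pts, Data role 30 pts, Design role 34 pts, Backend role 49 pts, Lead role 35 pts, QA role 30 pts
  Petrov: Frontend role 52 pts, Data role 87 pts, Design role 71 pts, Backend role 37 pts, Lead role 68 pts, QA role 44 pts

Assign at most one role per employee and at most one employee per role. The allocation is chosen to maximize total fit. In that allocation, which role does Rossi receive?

Rossi receives Backend role.

Optimal: Rossi→Backend role (98 pts), Huang→Data role (98 pts), Ghosh→QA role (69 pts), Osei→Lead role (85 pts), Quispe→Frontend role (47 pts), Petrov→Design role (71 pts) — total 98+98+69+85+47+71 = 468 pts.
Row-greedy (each employee in turn takes its best remaining role) gives 451 pts, worse by 17.
Next-best assignment: Rossi→Backend role, Huang→Data role, Ghosh→Design role, Osei→QA role, Quispe→Frontend role, Petrov→Lead role = 465 pts.
Swapping Huang↔Osei (Huang→Lead role 59 pts, Osei→Data role 73 pts) loses 51.
Rossi's own top role is Design role (98 pts), but forcing Rossi→Design role and reassigning the rest optimally gives only 454 pts — worse by 14.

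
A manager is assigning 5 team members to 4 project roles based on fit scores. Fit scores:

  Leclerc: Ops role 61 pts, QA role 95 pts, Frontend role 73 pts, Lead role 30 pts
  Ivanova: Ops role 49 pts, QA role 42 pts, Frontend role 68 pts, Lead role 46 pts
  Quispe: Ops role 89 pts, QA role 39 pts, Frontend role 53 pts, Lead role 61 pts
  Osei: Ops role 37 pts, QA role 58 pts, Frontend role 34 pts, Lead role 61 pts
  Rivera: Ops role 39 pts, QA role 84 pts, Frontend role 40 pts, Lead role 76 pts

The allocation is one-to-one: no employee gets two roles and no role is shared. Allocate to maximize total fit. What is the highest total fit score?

Maximum total: 328 pts

This is a one-to-one assignment (maximum-weight bipartite matching).
Optimal: Quispe→Ops role (89 pts), Leclerc→QA role (95 pts), Ivanova→Frontend role (68 pts), Rivera→Lead role (76 pts) — total 89+95+68+76 = 328 pts.
Row-greedy (each employee in turn takes its best remaining role) gives 313 pts, worse by 15.
Next-best assignment: Quispe→Ops role, Leclerc→QA role, Ivanova→Frontend role, Osei→Lead role = 313 pts.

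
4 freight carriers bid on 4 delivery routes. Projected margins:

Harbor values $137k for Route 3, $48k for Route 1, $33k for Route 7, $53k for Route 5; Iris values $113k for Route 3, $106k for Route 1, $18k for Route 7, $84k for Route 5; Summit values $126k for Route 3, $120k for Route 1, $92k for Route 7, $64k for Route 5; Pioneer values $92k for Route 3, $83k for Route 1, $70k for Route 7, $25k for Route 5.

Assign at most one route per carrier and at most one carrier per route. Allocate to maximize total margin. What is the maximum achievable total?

Max total: $411k

Optimal: Harbor→Route 3 ($137k), Iris→Route 5 ($84k), Summit→Route 1 ($120k), Pioneer→Route 7 ($70k) — total 137+84+120+70 = $411k.
Row-greedy (each carrier in turn takes its best remaining route) gives $360k, worse by 51.
Next-best assignment: Harbor→Route 3, Iris→Route 5, Summit→Route 7, Pioneer→Route 1 = $396k.
Swapping Summit↔Pioneer (Summit→Route 7 $92k, Pioneer→Route 1 $83k) loses 15.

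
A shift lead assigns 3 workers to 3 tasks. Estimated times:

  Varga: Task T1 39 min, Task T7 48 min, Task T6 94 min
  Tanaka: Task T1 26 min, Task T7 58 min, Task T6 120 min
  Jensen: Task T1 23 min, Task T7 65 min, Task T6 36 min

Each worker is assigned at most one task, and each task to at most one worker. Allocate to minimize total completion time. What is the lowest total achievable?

Minimum total: 110 min

Optimal: Varga→Task T7 (48 min), Tanaka→Task T1 (26 min), Jensen→Task T6 (36 min) — total 48+26+36 = 110 min.
Next-best assignment: Varga→Task T1, Tanaka→Task T7, Jensen→Task T6 = 133 min.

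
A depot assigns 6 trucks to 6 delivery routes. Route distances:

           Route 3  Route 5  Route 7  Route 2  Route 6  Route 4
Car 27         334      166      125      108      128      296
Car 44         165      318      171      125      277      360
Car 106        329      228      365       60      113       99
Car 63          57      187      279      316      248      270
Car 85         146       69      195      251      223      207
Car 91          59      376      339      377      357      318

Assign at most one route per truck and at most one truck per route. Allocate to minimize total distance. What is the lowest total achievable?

Minimum total: 725 km

Treat this as an assignment problem: match each truck to one route.
Optimal: Car 27→Route 7 (125 km), Car 44→Route 2 (125 km), Car 106→Route 4 (99 km), Car 63→Route 6 (248 km), Car 85→Route 5 (69 km), Car 91→Route 3 (59 km) — total 125+125+99+248+69+59 = 725 km.
Min-entry greedy (repeatedly take the single cheapest remaining cell) gives 906 km, worse by 181.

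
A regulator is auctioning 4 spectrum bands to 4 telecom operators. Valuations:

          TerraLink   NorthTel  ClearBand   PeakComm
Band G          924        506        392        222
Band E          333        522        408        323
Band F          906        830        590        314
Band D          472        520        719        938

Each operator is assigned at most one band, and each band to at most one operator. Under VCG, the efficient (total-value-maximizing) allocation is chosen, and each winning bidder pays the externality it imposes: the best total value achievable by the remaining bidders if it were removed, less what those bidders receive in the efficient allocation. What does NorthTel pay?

Efficient allocation: TerraLink→Band G ($924M), NorthTel→Band F ($830M), ClearBand→Band E ($408M), PeakComm→Band D ($938M); total welfare W = $3100M.
NorthTel receives Band F at value $830M, so the others get W − 830 = $2270M.
Without NorthTel: best allocation of the remaining 3 bidders over all 4 bands is TerraLink→Band G ($924M), ClearBand→Band F ($590M), PeakComm→Band D ($938M), total $2452M.
VCG payment = (others' best without NorthTel) − (others' welfare with NorthTel) = 2452 − 2270 = $182M.

NorthTel pays $182M.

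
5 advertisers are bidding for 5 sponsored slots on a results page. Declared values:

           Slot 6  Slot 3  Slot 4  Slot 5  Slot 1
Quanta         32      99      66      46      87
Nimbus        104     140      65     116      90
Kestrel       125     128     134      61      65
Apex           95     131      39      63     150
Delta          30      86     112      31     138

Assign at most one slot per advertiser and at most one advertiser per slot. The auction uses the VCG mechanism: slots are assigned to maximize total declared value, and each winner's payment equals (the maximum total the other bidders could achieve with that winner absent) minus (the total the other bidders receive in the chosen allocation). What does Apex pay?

Apex pays $35.

Efficient allocation: Quanta→Slot 3 ($99), Nimbus→Slot 5 ($116), Kestrel→Slot 6 ($125), Apex→Slot 1 ($150), Delta→Slot 4 ($112); total welfare W = $602.
Apex receives Slot 1 at value $150, so the others get W − 150 = $452.
Without Apex: best allocation of the remaining 4 bidders over all 5 slots is Quanta→Slot 3 ($99), Nimbus→Slot 5 ($116), Kestrel→Slot 4 ($134), Delta→Slot 1 ($138), total $487.
VCG payment = (others' best without Apex) − (others' welfare with Apex) = 487 − 452 = $35.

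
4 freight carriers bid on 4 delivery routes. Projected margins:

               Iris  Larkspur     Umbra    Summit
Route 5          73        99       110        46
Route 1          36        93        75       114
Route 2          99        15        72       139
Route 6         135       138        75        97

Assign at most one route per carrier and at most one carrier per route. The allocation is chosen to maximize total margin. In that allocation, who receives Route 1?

Larkspur receives Route 1.

This is the linear assignment problem.
Optimal: Iris→Route 6 ($135k), Larkspur→Route 1 ($93k), Umbra→Route 5 ($110k), Summit→Route 2 ($139k) — total 135+93+110+139 = $477k.
Max-entry greedy (repeatedly take the single best remaining cell) gives $423k, worse by 54.
Larkspur's own top route is Route 6 ($138k), but forcing Larkspur→Route 6 and reassigning the rest optimally gives only $461k — worse by 16.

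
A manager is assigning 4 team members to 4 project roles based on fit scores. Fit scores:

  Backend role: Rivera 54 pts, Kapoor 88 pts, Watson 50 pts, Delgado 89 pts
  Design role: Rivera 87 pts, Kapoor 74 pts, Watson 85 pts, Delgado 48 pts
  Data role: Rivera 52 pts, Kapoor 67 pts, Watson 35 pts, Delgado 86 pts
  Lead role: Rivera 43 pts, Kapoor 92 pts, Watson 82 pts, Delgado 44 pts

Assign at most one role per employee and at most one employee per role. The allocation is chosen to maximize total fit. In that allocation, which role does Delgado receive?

Delgado receives Data role.

This is the linear assignment problem.
Optimal: Rivera→Design role (87 pts), Kapoor→Backend role (88 pts), Watson→Lead role (82 pts), Delgado→Data role (86 pts) — total 87+88+82+86 = 343 pts.
Row-greedy (each employee in turn takes its best remaining role) gives 315 pts, worse by 28.
Next-best assignment: Rivera→Design role, Kapoor→Data role, Watson→Lead role, Delgado→Backend role = 325 pts.
Swapping Watson↔Delgado (Watson→Data role 35 pts, Delgado→Lead role 44 pts) loses 89.
Delgado's own top role is Backend role (89 pts), but forcing Delgado→Backend role and reassigning the rest optimally gives only 325 pts — worse by 18.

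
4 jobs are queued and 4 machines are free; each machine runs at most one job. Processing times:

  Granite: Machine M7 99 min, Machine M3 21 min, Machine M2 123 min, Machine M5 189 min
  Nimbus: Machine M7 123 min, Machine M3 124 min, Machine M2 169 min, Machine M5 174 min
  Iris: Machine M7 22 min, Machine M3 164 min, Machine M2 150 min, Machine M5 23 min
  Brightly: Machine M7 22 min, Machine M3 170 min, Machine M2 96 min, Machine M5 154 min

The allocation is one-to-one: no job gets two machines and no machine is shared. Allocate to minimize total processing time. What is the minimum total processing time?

Minimum total: 235 min

This is a one-to-one assignment (minimum-cost bipartite matching).
Optimal: Granite→Machine M3 (21 min), Nimbus→Machine M2 (169 min), Iris→Machine M5 (23 min), Brightly→Machine M7 (22 min) — total 21+169+23+22 = 235 min.
Column-greedy (each machine in turn goes to its cheapest remaining job) gives 313 min, worse by 78.
Swapping Brightly↔Nimbus (Brightly→Machine M2 96 min, Nimbus→Machine M7 123 min) adds 28.
Every other assignment is strictly worse.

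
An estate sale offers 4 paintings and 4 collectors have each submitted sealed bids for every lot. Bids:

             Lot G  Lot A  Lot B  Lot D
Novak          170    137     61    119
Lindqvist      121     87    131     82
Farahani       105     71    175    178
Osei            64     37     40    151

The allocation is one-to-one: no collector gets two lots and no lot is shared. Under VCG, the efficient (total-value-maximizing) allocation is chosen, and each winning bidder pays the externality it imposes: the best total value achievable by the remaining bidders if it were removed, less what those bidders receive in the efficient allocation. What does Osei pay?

Efficient allocation: Novak→Lot A ($137), Lindqvist→Lot G ($121), Farahani→Lot B ($175), Osei→Lot D ($151); total welfare W = $584.
Osei receives Lot D at value $151, so the others get W − 151 = $433.
Without Osei: best allocation of the remaining 3 bidders over all 4 lots is Novak→Lot G ($170), Lindqvist→Lot B ($131), Farahani→Lot D ($178), total $479.
VCG payment = (others' best without Osei) − (others' welfare with Osei) = 479 − 433 = $46.

Osei pays $46.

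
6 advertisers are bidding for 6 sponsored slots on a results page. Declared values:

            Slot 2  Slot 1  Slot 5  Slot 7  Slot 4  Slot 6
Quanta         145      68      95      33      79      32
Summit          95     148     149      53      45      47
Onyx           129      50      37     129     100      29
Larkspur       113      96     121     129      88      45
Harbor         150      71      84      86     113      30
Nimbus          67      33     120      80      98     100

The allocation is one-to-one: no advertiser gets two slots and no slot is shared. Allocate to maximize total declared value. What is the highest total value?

Max total: $756

Optimal: Quanta→Slot 2 ($145), Summit→Slot 1 ($148), Onyx→Slot 7 ($129), Larkspur→Slot 5 ($121), Harbor→Slot 4 ($113), Nimbus→Slot 6 ($100) — total 145+148+129+121+113+100 = $756.
Column-greedy (each slot in turn goes to its best remaining advertiser) gives $678, worse by 78.
Next-best assignment: Quanta→Slot 2, Summit→Slot 5, Onyx→Slot 7, Larkspur→Slot 1, Harbor→Slot 4, Nimbus→Slot 6 = $732.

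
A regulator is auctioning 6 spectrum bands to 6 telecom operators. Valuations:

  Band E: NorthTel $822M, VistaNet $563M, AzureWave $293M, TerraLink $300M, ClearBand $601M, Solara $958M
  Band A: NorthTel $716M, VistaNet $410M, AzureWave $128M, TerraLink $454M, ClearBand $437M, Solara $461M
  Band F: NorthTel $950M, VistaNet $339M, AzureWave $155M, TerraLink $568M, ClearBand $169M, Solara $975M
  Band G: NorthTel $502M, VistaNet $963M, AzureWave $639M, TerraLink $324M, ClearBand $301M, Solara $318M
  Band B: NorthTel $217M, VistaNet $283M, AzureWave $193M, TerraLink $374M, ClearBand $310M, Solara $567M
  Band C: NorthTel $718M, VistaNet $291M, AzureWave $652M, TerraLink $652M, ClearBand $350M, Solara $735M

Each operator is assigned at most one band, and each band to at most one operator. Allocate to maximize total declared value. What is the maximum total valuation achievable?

Max total: $4334M

Optimal: NorthTel→Band F ($950M), VistaNet→Band G ($963M), AzureWave→Band C ($652M), TerraLink→Band B ($374M), ClearBand→Band A ($437M), Solara→Band E ($958M) — total 950+963+652+374+437+958 = $4334M.
Row-greedy (each operator in turn takes its best remaining band) gives $4187M, worse by 147.
Next-best assignment: NorthTel→Band F, VistaNet→Band G, AzureWave→Band C, TerraLink→Band A, ClearBand→Band B, Solara→Band E = $4287M.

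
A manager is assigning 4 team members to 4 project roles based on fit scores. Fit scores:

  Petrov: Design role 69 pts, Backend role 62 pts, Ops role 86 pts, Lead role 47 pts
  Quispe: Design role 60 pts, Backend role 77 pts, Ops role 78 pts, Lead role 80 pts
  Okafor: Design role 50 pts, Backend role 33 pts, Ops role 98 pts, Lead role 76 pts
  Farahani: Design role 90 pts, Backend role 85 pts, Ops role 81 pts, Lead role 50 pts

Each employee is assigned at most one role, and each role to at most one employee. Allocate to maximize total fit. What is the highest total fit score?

Optimal: Petrov→Design role (69 pts), Quispe→Lead role (80 pts), Okafor→Ops role (98 pts), Farahani→Backend role (85 pts) — total 69+80+98+85 = 332 pts.
Row-greedy (each employee in turn takes its best remaining role) gives 301 pts, worse by 31.
Next-best assignment: Petrov→Backend role, Quispe→Lead role, Okafor→Ops role, Farahani→Design role = 330 pts.
No other one-to-one assignment exceeds 332 pts.

Maximum total: 332 pts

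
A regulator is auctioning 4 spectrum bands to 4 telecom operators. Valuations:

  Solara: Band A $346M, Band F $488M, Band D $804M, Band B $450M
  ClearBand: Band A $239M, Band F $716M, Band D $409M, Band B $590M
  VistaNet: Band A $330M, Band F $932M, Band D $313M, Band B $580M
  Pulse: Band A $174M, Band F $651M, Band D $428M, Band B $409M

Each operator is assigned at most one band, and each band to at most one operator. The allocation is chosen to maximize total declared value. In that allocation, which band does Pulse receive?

Pulse receives Band A.

Treat this as an assignment problem: match each operator to one band.
Optimal: Solara→Band D ($804M), ClearBand→Band B ($590M), VistaNet→Band F ($932M), Pulse→Band A ($174M) — total 804+590+932+174 = $2500M.
Row-greedy (each operator in turn takes its best remaining band) gives $2274M, worse by 226.
Next-best assignment: Solara→Band D, ClearBand→Band A, VistaNet→Band F, Pulse→Band B = $2384M.
Swapping ClearBand↔VistaNet (ClearBand→Band F $716M, VistaNet→Band B $580M) loses 226.
Checked against all permutations: $2500M is optimal.
Pulse's own top band is Band F ($651M), but forcing Pulse→Band F and reassigning the rest optimally gives only $2375M — worse by 125.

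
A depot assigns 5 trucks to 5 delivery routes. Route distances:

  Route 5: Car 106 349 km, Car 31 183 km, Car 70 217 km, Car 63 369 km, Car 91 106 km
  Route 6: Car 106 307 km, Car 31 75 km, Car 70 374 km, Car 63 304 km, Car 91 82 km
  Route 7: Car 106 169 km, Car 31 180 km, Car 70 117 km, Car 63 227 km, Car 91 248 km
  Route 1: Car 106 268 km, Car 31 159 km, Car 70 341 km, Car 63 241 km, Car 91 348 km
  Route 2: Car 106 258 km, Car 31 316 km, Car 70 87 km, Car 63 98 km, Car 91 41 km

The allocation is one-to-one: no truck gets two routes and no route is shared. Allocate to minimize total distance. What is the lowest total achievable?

This is a one-to-one assignment (minimum-cost bipartite matching).
Optimal: Car 106→Route 1 (268 km), Car 31→Route 6 (75 km), Car 70→Route 7 (117 km), Car 63→Route 2 (98 km), Car 91→Route 5 (106 km) — total 268+75+117+98+106 = 664 km.
Column-greedy (each route in turn goes to its cheapest remaining truck) gives 797 km, worse by 133.
Swapping Car 70↔Car 91 (Car 70→Route 5 217 km, Car 91→Route 7 248 km) adds 242.
Checked against all permutations: 664 km is optimal.

Minimum total: 664 km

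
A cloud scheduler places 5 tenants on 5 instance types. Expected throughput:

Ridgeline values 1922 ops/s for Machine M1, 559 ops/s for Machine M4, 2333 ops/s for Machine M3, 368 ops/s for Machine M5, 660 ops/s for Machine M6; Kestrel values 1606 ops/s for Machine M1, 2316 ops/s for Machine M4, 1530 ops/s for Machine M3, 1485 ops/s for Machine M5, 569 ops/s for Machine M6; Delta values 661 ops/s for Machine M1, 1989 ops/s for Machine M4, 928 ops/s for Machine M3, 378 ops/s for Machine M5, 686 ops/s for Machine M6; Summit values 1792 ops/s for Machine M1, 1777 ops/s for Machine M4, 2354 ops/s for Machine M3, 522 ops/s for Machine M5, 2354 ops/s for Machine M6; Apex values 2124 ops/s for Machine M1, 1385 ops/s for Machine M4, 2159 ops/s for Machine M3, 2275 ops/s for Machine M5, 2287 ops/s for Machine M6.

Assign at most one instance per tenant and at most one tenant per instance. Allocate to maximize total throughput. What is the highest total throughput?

Maximum total: 10557 ops/s

Optimal: Ridgeline→Machine M3 (2333 ops/s), Kestrel→Machine M1 (1606 ops/s), Delta→Machine M4 (1989 ops/s), Summit→Machine M6 (2354 ops/s), Apex→Machine M5 (2275 ops/s) — total 2333+1606+1989+2354+2275 = 10557 ops/s.
Next-best assignment: Ridgeline→Machine M3, Kestrel→Machine M5, Delta→Machine M4, Summit→Machine M6, Apex→Machine M1 = 10285 ops/s.
Checked against all permutations: 10557 ops/s is optimal.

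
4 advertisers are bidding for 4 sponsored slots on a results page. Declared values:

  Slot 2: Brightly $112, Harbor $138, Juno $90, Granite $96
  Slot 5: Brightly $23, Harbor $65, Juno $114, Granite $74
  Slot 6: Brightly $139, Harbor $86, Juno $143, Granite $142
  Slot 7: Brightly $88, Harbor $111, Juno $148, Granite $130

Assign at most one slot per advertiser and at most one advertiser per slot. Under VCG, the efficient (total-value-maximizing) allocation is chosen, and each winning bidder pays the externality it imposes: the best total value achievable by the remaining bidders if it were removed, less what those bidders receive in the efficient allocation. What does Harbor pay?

Efficient allocation: Brightly→Slot 6 ($139), Harbor→Slot 2 ($138), Juno→Slot 5 ($114), Granite→Slot 7 ($130); total welfare W = $521.
Harbor receives Slot 2 at value $138, so the others get W − 138 = $383.
Without Harbor: best allocation of the remaining 3 bidders over all 4 slots is Brightly→Slot 2 ($112), Juno→Slot 7 ($148), Granite→Slot 6 ($142), total $402.
VCG payment = (others' best without Harbor) − (others' welfare with Harbor) = 402 − 383 = $19.

Harbor pays $19.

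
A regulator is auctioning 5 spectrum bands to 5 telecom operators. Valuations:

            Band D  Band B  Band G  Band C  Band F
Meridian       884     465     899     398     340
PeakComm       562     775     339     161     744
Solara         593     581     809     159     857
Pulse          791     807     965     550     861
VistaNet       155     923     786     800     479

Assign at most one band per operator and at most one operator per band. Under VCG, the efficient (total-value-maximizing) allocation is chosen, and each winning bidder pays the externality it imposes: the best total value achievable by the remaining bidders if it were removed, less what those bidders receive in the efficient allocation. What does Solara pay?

Efficient allocation: Meridian→Band D ($884M), PeakComm→Band B ($775M), Solara→Band F ($857M), Pulse→Band G ($965M), VistaNet→Band C ($800M); total welfare W = $4281M.
Solara receives Band F at value $857M, so the others get W − 857 = $3424M.
Without Solara: best allocation of the remaining 4 bidders over all 5 bands is Meridian→Band D ($884M), PeakComm→Band F ($744M), Pulse→Band G ($965M), VistaNet→Band B ($923M), total $3516M.
VCG payment = (others' best without Solara) − (others' welfare with Solara) = 3516 − 3424 = $92M.

Solara pays $92M.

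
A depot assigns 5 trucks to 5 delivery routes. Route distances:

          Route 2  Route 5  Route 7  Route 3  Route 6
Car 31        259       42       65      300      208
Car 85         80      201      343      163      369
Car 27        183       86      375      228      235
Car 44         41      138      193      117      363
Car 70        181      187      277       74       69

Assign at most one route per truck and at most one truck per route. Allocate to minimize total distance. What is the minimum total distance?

Optimal: Car 31→Route 7 (65 km), Car 85→Route 2 (80 km), Car 27→Route 5 (86 km), Car 44→Route 3 (117 km), Car 70→Route 6 (69 km) — total 65+80+86+117+69 = 417 km.
Next-best assignment: Car 31→Route 7, Car 85→Route 3, Car 27→Route 5, Car 44→Route 2, Car 70→Route 6 = 424 km.

Minimum total: 417 km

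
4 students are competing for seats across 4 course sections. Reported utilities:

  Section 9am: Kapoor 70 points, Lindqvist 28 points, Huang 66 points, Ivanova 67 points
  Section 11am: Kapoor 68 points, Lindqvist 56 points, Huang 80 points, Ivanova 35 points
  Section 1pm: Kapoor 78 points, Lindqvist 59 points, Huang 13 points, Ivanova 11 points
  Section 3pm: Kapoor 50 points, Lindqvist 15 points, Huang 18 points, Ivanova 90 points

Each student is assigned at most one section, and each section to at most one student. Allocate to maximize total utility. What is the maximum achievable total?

Max total: 299 points

Optimal: Kapoor→Section 9am (70 points), Lindqvist→Section 1pm (59 points), Huang→Section 11am (80 points), Ivanova→Section 3pm (90 points) — total 70+59+80+90 = 299 points.
Max-entry greedy (repeatedly take the single best remaining cell) gives 276 points, worse by 23.
Every other assignment is strictly worse.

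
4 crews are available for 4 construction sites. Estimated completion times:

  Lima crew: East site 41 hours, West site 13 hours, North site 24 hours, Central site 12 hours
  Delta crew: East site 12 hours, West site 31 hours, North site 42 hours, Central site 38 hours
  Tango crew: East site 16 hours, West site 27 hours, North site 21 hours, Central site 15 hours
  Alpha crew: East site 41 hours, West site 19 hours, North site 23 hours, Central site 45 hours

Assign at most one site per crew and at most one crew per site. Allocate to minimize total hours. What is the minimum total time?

This is a one-to-one assignment (minimum-cost bipartite matching).
Optimal: Lima crew→West site (13 hours), Delta crew→East site (12 hours), Tango crew→Central site (15 hours), Alpha crew→North site (23 hours) — total 13+12+15+23 = 63 hours.
Column-greedy (each site in turn goes to its cheapest remaining crew) gives 91 hours, worse by 28.

Minimum total: 63 hours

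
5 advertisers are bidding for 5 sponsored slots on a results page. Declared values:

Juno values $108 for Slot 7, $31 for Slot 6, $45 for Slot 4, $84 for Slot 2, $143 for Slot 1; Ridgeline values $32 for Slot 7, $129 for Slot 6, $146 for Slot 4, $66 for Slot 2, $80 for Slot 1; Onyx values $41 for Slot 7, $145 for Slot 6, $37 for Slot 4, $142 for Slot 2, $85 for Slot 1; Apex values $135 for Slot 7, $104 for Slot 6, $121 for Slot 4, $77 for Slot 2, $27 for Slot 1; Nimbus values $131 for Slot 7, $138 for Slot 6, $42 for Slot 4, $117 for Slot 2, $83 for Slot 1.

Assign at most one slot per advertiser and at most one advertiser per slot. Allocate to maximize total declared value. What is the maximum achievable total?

Maximum total: $704

Treat this as an assignment problem: match each advertiser to one slot.
Optimal: Juno→Slot 1 ($143), Ridgeline→Slot 4 ($146), Onyx→Slot 2 ($142), Apex→Slot 7 ($135), Nimbus→Slot 6 ($138) — total 143+146+142+135+138 = $704.
Row-greedy (each advertiser in turn takes its best remaining slot) gives $686, worse by 18.
Next-best assignment: Juno→Slot 1, Ridgeline→Slot 4, Onyx→Slot 6, Apex→Slot 7, Nimbus→Slot 2 = $686.
Every other assignment is strictly worse.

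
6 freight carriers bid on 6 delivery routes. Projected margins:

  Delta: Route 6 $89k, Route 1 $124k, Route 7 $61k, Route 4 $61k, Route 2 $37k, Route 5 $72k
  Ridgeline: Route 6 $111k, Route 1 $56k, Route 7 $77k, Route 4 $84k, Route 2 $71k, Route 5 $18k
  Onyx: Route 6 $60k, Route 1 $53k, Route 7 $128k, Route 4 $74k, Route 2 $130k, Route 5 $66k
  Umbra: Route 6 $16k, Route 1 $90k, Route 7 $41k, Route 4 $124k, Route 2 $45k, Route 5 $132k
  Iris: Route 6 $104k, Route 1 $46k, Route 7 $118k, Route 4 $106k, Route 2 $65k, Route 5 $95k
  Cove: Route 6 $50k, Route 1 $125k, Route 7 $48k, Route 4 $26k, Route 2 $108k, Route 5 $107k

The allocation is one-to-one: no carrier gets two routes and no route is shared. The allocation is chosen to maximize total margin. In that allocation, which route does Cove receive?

Cove receives Route 5.

Optimal: Delta→Route 1 ($124k), Ridgeline→Route 6 ($111k), Onyx→Route 2 ($130k), Umbra→Route 4 ($124k), Iris→Route 7 ($118k), Cove→Route 5 ($107k) — total 124+111+130+124+118+107 = $714k.
Row-greedy (each carrier in turn takes its best remaining route) gives $641k, worse by 73.
Next-best assignment: Delta→Route 1, Ridgeline→Route 6, Onyx→Route 7, Umbra→Route 5, Iris→Route 4, Cove→Route 2 = $709k.
Cove's own top route is Route 1 ($125k), but forcing Cove→Route 1 and reassigning the rest optimally gives only $680k — worse by 34.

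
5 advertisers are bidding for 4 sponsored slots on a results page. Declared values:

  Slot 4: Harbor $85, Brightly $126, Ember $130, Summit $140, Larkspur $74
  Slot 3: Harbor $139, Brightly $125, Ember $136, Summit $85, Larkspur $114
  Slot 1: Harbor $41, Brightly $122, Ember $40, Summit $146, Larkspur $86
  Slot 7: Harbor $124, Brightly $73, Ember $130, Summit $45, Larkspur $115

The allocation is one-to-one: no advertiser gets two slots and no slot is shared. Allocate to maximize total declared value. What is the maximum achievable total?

Maximum total: $541

Optimal: Brightly→Slot 4 ($126), Harbor→Slot 3 ($139), Summit→Slot 1 ($146), Ember→Slot 7 ($130) — total 126+139+146+130 = $541.
Max-entry greedy (repeatedly take the single best remaining cell) gives $530, worse by 11.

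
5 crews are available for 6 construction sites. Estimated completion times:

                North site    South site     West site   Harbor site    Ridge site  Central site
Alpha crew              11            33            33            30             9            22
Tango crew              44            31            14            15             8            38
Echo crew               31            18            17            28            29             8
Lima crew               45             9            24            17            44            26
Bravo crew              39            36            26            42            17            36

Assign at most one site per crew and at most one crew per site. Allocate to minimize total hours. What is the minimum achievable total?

Minimum total: 59 hours

Optimal: Alpha crew→North site (11 hours), Tango crew→West site (14 hours), Echo crew→Central site (8 hours), Lima crew→South site (9 hours), Bravo crew→Ridge site (17 hours) — total 11+14+8+9+17 = 59 hours.
Column-greedy (each site in turn goes to its cheapest remaining crew) gives 79 hours, worse by 20.
Next-best assignment: Alpha crew→North site, Tango crew→Harbor site, Echo crew→Central site, Lima crew→South site, Bravo crew→Ridge site = 60 hours.
No other one-to-one assignment undercuts 59 hours.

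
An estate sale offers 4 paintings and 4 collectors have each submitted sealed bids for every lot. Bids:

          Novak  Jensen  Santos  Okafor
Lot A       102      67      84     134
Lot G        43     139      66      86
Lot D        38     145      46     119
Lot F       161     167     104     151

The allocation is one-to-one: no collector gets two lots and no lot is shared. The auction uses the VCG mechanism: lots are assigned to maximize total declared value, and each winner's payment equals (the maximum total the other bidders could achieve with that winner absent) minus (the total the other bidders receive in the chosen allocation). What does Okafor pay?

Efficient allocation: Novak→Lot F ($161), Jensen→Lot D ($145), Santos→Lot G ($66), Okafor→Lot A ($134); total welfare W = $506.
Okafor receives Lot A at value $134, so the others get W − 134 = $372.
Without Okafor: best allocation of the remaining 3 bidders over all 4 lots is Novak→Lot F ($161), Jensen→Lot D ($145), Santos→Lot A ($84), total $390.
VCG payment = (others' best without Okafor) − (others' welfare with Okafor) = 390 − 372 = $18.

Okafor pays $18.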